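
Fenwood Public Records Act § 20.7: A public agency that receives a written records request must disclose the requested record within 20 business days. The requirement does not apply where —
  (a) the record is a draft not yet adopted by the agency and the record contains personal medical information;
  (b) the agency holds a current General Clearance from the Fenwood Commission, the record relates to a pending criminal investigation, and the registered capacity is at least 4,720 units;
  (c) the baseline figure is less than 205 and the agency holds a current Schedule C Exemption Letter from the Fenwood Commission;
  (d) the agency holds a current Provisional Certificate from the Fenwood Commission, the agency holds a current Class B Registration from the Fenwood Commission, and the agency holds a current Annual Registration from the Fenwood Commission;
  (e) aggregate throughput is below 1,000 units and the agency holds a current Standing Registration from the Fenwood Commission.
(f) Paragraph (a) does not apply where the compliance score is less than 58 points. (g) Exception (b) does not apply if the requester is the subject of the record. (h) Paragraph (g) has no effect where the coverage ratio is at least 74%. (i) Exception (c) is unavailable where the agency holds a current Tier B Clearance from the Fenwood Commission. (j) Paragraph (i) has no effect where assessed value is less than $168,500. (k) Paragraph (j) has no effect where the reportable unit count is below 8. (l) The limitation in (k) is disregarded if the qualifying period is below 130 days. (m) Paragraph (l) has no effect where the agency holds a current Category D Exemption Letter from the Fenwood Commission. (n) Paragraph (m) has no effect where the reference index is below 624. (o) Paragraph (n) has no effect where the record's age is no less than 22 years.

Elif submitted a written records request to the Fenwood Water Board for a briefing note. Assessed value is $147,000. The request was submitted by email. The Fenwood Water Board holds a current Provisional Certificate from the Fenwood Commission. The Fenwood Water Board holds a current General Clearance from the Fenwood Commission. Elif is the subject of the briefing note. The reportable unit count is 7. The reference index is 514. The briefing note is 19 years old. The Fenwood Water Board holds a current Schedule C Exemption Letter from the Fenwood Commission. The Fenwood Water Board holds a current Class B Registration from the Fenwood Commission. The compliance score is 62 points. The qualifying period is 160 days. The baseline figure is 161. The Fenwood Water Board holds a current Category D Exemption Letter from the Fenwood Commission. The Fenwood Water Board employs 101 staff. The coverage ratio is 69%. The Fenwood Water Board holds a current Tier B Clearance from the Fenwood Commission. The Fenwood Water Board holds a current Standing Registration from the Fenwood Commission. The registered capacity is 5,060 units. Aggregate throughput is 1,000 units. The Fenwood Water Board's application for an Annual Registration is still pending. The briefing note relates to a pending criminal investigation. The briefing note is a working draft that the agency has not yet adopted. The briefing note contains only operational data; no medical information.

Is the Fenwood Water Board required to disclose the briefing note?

Yes — the Fenwood Water Board must disclose the briefing note.

Exception (a) fails — the briefing note contains only operational data.
All of (b)'s requirements are met (a current General Clearance is held; the briefing note relates to a pending investigation; the registered capacity is 5,060 units, meeting the 4,720 units threshold). But applying paragraphs (g)–(h): (g) is triggered — Elif is the subject of the briefing note. (h) is not triggered (the coverage ratio is 69%, short of 74%), so (g) stands. (b) is therefore removed.
Exception (c)'s conditions are all satisfied: the baseline figure is 161, less than the 205 limit; a current Schedule C Exemption Letter is held. But: (i) operates against (c): a current Tier B Clearance is held. (j) operates (assessed value is $147,000, less than the $168,500 limit), but is displaced by (k): (k) operates against (j): the reportable unit count is 7, below the 8 limit. (l) is inapplicable (the qualifying period is 160 days, not below 130 days), so (k) stands. (c) is therefore removed.
Exception (d) fails — no current Annual Registration is held.
Exception (e) does not apply: aggregate throughput is 1,000 units, not below 1,000 units.
None of the exceptions is available; § 20.7 applies in full.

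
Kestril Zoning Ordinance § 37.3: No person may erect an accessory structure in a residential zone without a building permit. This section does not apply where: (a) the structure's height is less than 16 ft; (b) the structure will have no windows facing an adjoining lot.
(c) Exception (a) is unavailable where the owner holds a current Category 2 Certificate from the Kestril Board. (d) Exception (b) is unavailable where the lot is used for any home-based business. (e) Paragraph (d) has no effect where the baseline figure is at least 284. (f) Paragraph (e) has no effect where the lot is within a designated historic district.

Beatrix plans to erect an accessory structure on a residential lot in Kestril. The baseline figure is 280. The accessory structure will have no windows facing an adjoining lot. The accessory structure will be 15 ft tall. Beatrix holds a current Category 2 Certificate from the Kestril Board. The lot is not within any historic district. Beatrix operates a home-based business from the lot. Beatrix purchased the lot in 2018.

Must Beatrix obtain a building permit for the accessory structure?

Yes — Beatrix must obtain a building permit.

Exception (a) is satisfied on its face — the structure's height is 15 ft, less than the 16 ft limit. But applying paragraph (c): (c) is engaged — a current Category 2 Certificate is held. (a) is therefore removed.
Exception (b)'s conditions are all satisfied: no windows face an adjoining lot. But: (d) operates against (b): a home-based business operates on the lot. (e), which would lift (d), does not operate here — the baseline figure is 280, short of 284. (b) is therefore removed.
No exception applies. The general rule governs.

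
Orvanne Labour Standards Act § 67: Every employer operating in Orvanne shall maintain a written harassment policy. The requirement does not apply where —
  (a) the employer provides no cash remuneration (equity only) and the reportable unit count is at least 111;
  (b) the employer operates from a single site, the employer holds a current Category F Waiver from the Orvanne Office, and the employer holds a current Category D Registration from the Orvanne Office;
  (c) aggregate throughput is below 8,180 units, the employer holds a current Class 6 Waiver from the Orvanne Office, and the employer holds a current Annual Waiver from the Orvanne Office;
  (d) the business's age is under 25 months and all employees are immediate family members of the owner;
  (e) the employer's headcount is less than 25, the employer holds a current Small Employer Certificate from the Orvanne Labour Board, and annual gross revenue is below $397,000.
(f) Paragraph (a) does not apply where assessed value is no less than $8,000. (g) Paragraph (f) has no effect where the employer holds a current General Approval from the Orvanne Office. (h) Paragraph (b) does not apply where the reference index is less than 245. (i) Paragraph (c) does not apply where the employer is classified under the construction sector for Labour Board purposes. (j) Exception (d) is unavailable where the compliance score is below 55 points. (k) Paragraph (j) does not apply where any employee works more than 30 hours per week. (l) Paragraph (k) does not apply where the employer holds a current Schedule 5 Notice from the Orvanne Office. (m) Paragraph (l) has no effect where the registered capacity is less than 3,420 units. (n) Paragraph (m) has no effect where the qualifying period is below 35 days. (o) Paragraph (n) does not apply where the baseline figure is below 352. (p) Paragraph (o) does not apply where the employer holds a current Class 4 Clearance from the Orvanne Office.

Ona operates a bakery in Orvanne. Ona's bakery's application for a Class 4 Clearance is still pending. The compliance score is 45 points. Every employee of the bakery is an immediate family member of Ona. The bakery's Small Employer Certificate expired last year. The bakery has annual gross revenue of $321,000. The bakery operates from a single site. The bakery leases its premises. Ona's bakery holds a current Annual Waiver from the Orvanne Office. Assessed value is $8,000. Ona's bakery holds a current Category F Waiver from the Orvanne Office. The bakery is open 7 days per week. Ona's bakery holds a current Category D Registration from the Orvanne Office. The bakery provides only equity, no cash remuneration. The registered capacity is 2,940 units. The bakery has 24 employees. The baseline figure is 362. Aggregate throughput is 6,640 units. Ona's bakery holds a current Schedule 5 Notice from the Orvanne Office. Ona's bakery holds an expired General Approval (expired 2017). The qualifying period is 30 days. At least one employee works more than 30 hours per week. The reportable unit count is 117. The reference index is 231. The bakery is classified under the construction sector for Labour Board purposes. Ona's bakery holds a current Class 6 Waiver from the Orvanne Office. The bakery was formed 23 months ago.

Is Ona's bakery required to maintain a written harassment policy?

Exception (a)'s conditions are all satisfied: remuneration is equity-only; the reportable unit count is 117, meeting the 111 threshold. Turning to paragraphs (f)–(g): (f) is triggered — assessed value is $8,000, meeting the $8,000 threshold. (g), which would lift (f), is inapplicable — no current General Approval is held. Exception (a) does not apply.
All of (b)'s requirements are met (the employer operates from a single site; a current Category F Waiver is held; a current Category D Registration is held). But: (h) operates against (b): the reference index is 231, less than the 245 limit. So (b) is unavailable.
Exception (c): aggregate throughput is 6,640 units, below the 8,180 units limit; a current Class 6 Waiver is held; a current Annual Waiver is held — every condition holds. However, paragraph (i) must be considered: (i) operates against (c): the bakery is classified under the construction sector. So (c) is unavailable.
Exception (d): the business's age is 23 months, under the 25 months limit; every employee is an immediate family member — every condition holds. But: (j) operates against (d): the compliance score is 45 points, below the 55 points limit. (k) would limit (j) — at least one employee exceeds 30 hours/week — but (l) sets (k) aside: (l) operates — a current Schedule 5 Notice is held. (m) would limit (l) — the registered capacity is 2,940 units, less than the 3,420 units limit — but (n) sets (m) aside: (n) operates against (m): the qualifying period is 30 days, below the 35 days limit. (o) is inapplicable (the baseline figure is 362, not below 352), so (n) stands. So (d) is unavailable.
Exception (e) requires that the employer holds a current Small Employer Certificate from the Orvanne Labour Board; but the Small Employer Certificate has expired, so (e) is unavailable.
Every exception is unavailable, so the rule governs.

Yes — Ona's bakery must maintain a written harassment policy.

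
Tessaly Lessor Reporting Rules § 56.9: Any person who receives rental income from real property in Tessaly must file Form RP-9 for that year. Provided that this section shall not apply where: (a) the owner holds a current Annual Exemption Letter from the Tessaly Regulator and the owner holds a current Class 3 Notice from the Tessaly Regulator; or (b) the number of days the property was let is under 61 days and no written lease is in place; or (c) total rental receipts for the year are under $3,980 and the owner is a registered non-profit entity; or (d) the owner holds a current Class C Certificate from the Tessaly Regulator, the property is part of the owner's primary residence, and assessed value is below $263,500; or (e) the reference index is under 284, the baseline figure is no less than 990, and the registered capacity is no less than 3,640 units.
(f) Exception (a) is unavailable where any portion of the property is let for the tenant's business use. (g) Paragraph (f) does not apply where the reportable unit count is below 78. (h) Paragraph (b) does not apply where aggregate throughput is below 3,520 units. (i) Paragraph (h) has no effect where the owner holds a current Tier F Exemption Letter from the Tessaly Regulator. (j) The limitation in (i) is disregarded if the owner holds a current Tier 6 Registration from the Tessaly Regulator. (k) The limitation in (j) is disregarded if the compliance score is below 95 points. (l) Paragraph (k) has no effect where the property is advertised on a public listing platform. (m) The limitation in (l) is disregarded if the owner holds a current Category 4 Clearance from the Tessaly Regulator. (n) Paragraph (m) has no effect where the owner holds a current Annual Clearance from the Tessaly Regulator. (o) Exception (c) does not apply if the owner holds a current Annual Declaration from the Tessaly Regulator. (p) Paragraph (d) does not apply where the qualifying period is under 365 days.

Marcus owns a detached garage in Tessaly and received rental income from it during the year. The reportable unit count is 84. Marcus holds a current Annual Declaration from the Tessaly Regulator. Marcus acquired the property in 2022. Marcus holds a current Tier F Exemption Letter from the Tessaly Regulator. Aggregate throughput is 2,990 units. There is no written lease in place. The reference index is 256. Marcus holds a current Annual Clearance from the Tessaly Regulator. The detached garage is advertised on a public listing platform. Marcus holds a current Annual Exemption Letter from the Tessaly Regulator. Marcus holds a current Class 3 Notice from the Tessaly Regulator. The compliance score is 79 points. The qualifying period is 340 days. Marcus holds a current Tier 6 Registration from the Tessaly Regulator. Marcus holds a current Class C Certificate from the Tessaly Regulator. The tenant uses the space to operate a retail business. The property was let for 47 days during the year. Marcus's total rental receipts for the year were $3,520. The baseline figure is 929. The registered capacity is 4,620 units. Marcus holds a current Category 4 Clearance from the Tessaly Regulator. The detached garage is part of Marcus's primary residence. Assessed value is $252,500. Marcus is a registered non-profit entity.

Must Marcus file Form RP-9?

Yes — Marcus must file Form RP-9.

Exception (a) is satisfied on its face — a current Annual Exemption Letter is held; a current Class 3 Notice is held. But: (f) applies — the space is let for business use. (g) is not triggered (the reportable unit count is 84, not below 78), so (f) stands. Exception (a) does not apply.
Exception (b): the number of days the property was let is 47 days, under the 61 days limit; there is no written lease — every condition holds. Turning to paragraphs (h)–(n): (h) operates against (b): aggregate throughput is 2,990 units, below the 3,520 units limit. (i) would limit (h) — a current Tier F Exemption Letter is held — but (j) sets (i) aside: (j) operates against (i): a current Tier 6 Registration is held. (k) would limit (j) — the compliance score is 79 points, below the 95 points limit — but (l) sets (k) aside: (l) operates against (k): the property is publicly advertised. (m) is triggered (a current Category 4 Clearance is held), but is set aside by (n): (n) operates against (m): a current Annual Clearance is held. So (b) is unavailable.
Exception (c) is satisfied on its face — total rental receipts for the year are $3,520, under the $3,980 limit; Marcus is a registered non-profit. Turning to paragraph (o): (o) operates against (c): a current Annual Declaration is held. So (c) is unavailable.
All of (d)'s requirements are met (a current Class C Certificate is held; the detached garage is part of the primary residence; assessed value is $252,500, below the $263,500 limit). Turning to paragraph (p): (p) operates — the qualifying period is 340 days, under the 365 days limit. Exception (d) does not apply.
Exception (e) does not apply: the baseline figure is 929, short of 990.
None of the exceptions is available; § 56.9 applies in full.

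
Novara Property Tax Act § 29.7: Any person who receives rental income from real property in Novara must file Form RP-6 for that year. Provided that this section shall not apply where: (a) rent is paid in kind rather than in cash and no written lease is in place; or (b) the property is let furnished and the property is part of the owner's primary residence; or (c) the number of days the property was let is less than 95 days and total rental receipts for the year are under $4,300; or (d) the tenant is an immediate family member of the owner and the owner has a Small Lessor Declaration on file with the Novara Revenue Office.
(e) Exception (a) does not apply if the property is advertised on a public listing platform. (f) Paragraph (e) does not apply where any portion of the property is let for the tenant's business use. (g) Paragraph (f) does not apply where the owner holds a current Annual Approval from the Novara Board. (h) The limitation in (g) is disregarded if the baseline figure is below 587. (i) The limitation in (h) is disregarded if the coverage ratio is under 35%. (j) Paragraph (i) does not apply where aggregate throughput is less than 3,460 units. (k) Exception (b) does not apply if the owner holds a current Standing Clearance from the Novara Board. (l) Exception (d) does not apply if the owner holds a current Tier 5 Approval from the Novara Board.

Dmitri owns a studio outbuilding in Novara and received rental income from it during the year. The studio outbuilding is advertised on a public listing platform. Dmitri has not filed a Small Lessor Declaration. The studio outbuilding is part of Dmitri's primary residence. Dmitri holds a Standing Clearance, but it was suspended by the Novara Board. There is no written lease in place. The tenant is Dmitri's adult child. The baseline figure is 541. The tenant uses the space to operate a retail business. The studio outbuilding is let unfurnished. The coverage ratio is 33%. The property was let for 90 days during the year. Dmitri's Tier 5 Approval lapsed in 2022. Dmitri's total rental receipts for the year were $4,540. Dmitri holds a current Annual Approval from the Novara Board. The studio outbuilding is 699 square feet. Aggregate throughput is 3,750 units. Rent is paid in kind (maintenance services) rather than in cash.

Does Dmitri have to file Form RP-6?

Yes — Dmitri must file Form RP-6.

Exception (a): rent is paid in kind; there is no written lease — every condition holds. But applying paragraphs (e)–(j): (e) operates — the property is publicly advertised. (f) applies (the space is let for business use), but yields to (g): (g) is engaged — a current Annual Approval is held. (h) would limit (g) — the baseline figure is 541, below the 587 limit — but (i) sets (h) aside: (i) operates against (h): the coverage ratio is 33%, under the 35% limit. (j), which would lift (i), does not operate here — aggregate throughput is 3,750 units, not less than 3,460 units. Exception (a) does not apply.
Exception (b) does not apply: the property is let unfurnished.
Exception (c) does not apply: total rental receipts for the year are $4,540, not under $4,300.
Exception (d) requires that the owner has a Small Lessor Declaration on file with the Novara Revenue Office; but no Small Lessor Declaration is on file, so (d) is unavailable.
Every exception is unavailable, so the rule governs.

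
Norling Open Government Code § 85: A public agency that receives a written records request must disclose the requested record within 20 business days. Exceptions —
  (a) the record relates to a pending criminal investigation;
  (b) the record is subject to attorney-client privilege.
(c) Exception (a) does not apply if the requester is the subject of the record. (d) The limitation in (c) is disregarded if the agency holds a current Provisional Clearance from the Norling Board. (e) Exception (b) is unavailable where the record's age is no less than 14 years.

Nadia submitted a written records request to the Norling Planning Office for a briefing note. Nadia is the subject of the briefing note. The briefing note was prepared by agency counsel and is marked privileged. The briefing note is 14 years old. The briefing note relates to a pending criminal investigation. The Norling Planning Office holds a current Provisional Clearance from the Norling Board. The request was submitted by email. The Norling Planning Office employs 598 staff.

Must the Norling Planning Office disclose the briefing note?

Exception (a): the briefing note relates to a pending investigation — every condition holds. Considering the limiting provisions: (c) would limit (a) — Nadia is the subject of the briefing note — but (d) sets (c) aside: (d) operates against (c): a current Provisional Clearance is held. Exception (a) stands.
Exception (b) is satisfied on its face — the briefing note is privileged. But: (e) operates — the record's age is 14 years, meeting the 14 years threshold. (b) is therefore removed.

No — exception (a) applies; the Norling Planning Office is not required to disclose the briefing note.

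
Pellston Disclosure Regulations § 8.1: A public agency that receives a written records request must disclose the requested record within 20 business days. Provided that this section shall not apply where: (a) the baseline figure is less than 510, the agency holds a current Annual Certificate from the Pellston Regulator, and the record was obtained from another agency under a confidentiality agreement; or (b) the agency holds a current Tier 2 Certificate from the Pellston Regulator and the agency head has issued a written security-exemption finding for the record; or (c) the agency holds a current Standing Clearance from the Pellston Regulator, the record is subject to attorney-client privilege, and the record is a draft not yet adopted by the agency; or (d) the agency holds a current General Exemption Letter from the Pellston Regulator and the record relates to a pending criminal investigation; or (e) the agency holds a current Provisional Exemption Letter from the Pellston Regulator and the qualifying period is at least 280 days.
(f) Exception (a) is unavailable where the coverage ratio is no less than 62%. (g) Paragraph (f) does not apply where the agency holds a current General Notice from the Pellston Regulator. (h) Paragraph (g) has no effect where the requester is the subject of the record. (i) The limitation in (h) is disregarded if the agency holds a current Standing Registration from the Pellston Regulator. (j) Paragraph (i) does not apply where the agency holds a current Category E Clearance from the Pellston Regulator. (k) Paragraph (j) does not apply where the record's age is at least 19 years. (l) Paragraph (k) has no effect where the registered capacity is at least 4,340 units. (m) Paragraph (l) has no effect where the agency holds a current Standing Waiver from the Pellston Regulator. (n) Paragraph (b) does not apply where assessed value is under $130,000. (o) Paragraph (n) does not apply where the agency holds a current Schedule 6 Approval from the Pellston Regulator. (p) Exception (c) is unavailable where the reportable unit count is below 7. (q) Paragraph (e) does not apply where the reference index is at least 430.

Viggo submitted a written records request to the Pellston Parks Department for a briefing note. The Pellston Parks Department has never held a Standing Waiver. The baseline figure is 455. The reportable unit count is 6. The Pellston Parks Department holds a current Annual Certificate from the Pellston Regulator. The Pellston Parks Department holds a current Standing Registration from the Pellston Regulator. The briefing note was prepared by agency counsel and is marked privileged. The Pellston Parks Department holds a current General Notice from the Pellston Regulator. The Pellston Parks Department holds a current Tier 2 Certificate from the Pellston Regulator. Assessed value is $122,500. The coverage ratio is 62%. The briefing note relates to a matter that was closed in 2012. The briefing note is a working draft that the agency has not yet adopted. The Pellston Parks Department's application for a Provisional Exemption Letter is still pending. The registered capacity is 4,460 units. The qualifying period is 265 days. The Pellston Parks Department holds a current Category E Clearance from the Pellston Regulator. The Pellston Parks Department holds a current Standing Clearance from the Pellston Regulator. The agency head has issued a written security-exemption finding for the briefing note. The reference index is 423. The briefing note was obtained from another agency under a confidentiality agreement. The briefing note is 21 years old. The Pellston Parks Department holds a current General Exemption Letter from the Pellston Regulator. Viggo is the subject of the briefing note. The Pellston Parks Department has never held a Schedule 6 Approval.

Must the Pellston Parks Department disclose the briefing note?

Exception (a) is satisfied on its face — the baseline figure is 455, less than the 510 limit; a current Annual Certificate is held; the briefing note was obtained under a confidentiality agreement. However, paragraphs (f)–(m) must be considered: (f) is engaged — the coverage ratio is 62%, meeting the 62% threshold. (g) is engaged (a current General Notice is held), but is itself disapplied by (h): (h) is engaged — Viggo is the subject of the briefing note. (i) is triggered (a current Standing Registration is held), but is itself disapplied by (j): (j) operates against (i): a current Category E Clearance is held. (k) applies (the record's age is 21 years, meeting the 19 years threshold), but yields to (l): (l) operates against (k): the registered capacity is 4,460 units, meeting the 4,340 units threshold. (m) is not engaged (the Standing Waiver is not current), so (l) stands. Exception (a) does not apply.
All of (b)'s requirements are met (a current Tier 2 Certificate is held; a written security-exemption finding has been issued). But: (n) operates against (b): assessed value is $122,500, under the $130,000 limit. (o) is not triggered (no current Schedule 6 Approval is held), so (n) stands. (b) is therefore removed.
Exception (c)'s conditions are all satisfied: a current Standing Clearance is held; the briefing note is privileged; the briefing note is an unadopted draft. But applying paragraph (p): (p) applies — the reportable unit count is 6, below the 7 limit. So (c) is unavailable.
Exception (d) requires that the record relates to a pending criminal investigation; but the briefing note relates to a closed matter, so (d) is unavailable.
Exception (e) does not apply: there is no Provisional Exemption Letter in force.
No exception applies. The general rule governs.

Yes — the Pellston Parks Department must disclose the briefing note.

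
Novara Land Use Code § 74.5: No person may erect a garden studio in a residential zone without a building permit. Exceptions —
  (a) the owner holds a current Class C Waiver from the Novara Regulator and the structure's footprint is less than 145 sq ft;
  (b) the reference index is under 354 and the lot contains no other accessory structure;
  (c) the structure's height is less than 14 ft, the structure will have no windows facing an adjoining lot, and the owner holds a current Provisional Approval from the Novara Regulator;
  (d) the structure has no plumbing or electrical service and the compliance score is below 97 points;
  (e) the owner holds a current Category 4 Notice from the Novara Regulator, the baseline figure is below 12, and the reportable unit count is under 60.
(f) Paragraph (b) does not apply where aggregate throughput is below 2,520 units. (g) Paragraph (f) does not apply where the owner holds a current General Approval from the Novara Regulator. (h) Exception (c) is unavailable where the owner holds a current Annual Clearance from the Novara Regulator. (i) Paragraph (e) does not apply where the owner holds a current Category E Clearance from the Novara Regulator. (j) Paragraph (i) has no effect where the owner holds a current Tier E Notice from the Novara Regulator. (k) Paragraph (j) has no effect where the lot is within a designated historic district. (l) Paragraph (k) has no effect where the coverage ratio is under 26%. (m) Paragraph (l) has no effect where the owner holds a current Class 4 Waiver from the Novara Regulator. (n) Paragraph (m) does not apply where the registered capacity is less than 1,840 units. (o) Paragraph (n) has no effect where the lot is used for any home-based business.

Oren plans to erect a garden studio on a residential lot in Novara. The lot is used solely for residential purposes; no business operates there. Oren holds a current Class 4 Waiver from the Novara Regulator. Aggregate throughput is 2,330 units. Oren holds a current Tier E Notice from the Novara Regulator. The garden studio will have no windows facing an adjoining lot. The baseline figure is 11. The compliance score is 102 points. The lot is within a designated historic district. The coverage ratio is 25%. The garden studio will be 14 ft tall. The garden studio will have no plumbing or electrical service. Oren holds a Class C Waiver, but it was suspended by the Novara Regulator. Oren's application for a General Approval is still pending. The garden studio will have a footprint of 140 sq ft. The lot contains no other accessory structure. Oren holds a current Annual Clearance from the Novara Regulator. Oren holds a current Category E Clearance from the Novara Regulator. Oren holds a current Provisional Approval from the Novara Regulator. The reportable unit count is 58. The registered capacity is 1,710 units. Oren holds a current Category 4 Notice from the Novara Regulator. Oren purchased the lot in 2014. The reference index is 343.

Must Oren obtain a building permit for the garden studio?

No — exception (e) applies; Oren does not need a building permit.

Exception (a) does not apply: there is no Class C Waiver in force.
Exception (b): the reference index is 343, under the 354 limit; the lot has no other accessory structure — every condition holds. But: (f) operates against (b): aggregate throughput is 2,330 units, below the 2,520 units limit. (g) does not operate here (no current General Approval is held), so (f) stands. Exception (b) does not apply.
Exception (c) requires that the structure's height is less than 14 ft; but the structure's height is 14 ft, not less than 14 ft, so (c) is unavailable.
Exception (d) does not apply: the compliance score is 102 points, not below 97 points.
Exception (e) is satisfied on its face — a current Category 4 Notice is held; the baseline figure is 11, below the 12 limit; the reportable unit count is 58, under the 60 limit. Applying paragraphs (i)–(o): (i) applies (a current Category E Clearance is held), but yields to (j): (j) operates — a current Tier E Notice is held. (k) operates (the lot is in a historic district), but is itself disapplied by (l): (l) operates against (k): the coverage ratio is 25%, under the 26% limit. (m) is engaged (a current Class 4 Waiver is held), but is overridden by (n): (n) is engaged — the registered capacity is 1,710 units, less than the 1,840 units limit. (o), which would lift (n), is not triggered — the lot is solely residential. So (e) applies.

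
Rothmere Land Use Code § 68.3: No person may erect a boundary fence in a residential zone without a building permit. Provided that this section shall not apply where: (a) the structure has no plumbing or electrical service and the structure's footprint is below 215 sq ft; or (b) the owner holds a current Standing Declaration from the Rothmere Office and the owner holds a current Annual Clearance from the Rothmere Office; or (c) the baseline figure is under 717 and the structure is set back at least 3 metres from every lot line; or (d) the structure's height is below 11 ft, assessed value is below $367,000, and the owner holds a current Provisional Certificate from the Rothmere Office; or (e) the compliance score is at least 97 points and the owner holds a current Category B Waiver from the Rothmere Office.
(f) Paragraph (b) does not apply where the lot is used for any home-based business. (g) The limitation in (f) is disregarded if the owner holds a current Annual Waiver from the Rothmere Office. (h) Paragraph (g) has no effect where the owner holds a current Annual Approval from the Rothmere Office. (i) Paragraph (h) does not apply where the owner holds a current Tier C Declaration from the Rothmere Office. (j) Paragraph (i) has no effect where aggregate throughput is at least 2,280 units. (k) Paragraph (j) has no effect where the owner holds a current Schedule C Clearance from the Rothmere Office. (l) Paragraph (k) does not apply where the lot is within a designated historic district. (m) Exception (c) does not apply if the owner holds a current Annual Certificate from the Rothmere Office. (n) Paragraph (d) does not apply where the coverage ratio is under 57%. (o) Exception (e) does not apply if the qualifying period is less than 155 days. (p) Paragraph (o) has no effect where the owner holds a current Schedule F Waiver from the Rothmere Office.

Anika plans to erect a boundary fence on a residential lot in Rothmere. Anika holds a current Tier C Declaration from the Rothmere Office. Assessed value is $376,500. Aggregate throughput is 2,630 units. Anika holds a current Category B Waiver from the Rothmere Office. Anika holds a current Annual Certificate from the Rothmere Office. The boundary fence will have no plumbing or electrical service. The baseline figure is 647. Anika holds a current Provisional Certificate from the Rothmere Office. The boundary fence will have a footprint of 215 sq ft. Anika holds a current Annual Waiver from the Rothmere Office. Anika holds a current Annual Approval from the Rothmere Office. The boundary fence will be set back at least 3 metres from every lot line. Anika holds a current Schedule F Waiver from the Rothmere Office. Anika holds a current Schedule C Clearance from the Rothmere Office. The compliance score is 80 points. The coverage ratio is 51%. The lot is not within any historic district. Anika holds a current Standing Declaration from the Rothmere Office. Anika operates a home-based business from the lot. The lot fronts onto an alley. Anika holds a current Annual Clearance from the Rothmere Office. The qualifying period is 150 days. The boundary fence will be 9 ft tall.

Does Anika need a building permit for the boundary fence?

No — exception (b) applies; Anika does not need a building permit.

Exception (a) requires that the structure's footprint is below 215 sq ft; but the structure's footprint is 215 sq ft, not below 215 sq ft, so (a) is unavailable.
Exception (b)'s conditions are all satisfied: a current Standing Declaration is held; a current Annual Clearance is held. As to paragraphs (f)–(l): (f) would limit (b) — a home-based business operates on the lot — but (g) sets (f) aside: (g) is engaged — a current Annual Waiver is held. (h) operates (a current Annual Approval is held), but is itself disapplied by (i): (i) is engaged — a current Tier C Declaration is held. (j) would limit (i) — aggregate throughput is 2,630 units, meeting the 2,280 units threshold — but (k) sets (j) aside: (k) is engaged — a current Schedule C Clearance is held. (l) is inapplicable (the lot is not in a historic district), so (k) stands. Exception (b) stands.
Exception (c)'s conditions are all satisfied: the baseline figure is 647, under the 717 limit; the setback is at least 3 m on every side. But: (m) is engaged — a current Annual Certificate is held. Exception (c) does not apply.
Exception (d) fails — assessed value is $376,500, not below $367,000.
Exception (e) does not apply: the compliance score is 80 points, short of 97 points.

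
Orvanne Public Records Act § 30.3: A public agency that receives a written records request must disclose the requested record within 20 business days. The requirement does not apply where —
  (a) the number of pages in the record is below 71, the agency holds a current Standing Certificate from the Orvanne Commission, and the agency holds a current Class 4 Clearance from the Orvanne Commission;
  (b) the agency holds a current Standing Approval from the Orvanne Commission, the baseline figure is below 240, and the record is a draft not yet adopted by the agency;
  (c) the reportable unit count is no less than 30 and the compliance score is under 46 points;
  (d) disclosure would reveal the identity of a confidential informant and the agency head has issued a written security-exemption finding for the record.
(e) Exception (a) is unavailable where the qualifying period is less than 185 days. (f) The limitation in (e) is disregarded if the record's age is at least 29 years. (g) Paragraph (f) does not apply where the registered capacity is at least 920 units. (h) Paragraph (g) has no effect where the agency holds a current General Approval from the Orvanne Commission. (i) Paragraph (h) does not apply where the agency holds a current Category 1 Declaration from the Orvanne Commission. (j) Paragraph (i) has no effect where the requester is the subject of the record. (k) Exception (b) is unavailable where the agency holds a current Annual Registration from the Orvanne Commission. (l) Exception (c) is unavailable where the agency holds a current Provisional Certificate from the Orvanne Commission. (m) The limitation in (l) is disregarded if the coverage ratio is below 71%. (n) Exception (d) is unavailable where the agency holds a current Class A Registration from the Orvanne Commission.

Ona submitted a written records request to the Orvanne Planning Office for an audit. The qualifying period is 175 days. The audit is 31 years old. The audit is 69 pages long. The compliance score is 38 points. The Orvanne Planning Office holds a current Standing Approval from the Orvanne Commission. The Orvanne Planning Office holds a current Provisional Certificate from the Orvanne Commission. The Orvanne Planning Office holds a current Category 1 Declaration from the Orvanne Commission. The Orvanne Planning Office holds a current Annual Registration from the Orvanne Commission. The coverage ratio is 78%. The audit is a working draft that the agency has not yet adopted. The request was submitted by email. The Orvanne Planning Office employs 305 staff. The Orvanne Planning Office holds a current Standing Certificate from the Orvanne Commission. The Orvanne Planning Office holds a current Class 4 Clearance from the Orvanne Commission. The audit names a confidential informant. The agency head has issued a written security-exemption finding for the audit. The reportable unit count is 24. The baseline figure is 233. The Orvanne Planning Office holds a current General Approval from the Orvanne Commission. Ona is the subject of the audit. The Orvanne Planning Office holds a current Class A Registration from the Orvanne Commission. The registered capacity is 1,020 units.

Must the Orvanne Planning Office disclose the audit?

No — exception (a) applies; the Orvanne Planning Office is not required to disclose the audit.

Exception (a): the number of pages in the record is 69, below the 71 limit; a current Standing Certificate is held; a current Class 4 Clearance is held — every condition holds. Applying paragraphs (e)–(j): (e) applies (the qualifying period is 175 days, less than the 185 days limit), but is displaced by (f): (f) is triggered — the record's age is 31 years, meeting the 29 years threshold. (g) is engaged (the registered capacity is 1,020 units, meeting the 920 units threshold), but yields to (h): (h) operates — a current General Approval is held. (i) is engaged (a current Category 1 Declaration is held), but is set aside by (j): (j) operates against (i): Ona is the subject of the audit. (a) remains available.
Exception (b)'s conditions are all satisfied: a current Standing Approval is held; the baseline figure is 233, below the 240 limit; the audit is an unadopted draft. But: (k) operates against (b): a current Annual Registration is held. (b) is therefore removed.
Exception (c) requires that the reportable unit count is no less than 30; but the reportable unit count is 24, short of 30, so (c) is unavailable.
Exception (d)'s conditions are all satisfied: the audit names a confidential informant; a written security-exemption finding has been issued. However, paragraph (n) must be considered: (n) applies — a current Class A Registration is held. So (d) is unavailable.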